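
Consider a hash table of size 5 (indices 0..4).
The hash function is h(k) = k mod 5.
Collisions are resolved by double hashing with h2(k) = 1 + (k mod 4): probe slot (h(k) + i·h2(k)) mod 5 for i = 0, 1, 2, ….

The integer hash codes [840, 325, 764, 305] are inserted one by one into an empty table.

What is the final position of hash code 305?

1

840: h=0 → slot 0
325: h=0, h2=2, probe 0,2 → slot 2
764: h=4 → slot 4
305: h=0, h2=2, probe 0,2,4,1 → slot 1
Table: [840, 305, 325, -, 764]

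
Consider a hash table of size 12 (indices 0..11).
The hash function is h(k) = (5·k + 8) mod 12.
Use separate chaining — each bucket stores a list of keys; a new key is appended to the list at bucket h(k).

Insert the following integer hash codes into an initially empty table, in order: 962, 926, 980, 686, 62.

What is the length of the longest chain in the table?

962 → bucket 6
926 → bucket 6 (collision)
980 → bucket 0
686 → bucket 6 (collision)
62 → bucket 6 (collision)
Final buckets:
0: 980
1: -
2: -
3: -
4: -
5: -
6: 962 -> 926 -> 686 -> 62
7: -
8: -
9: -
10: -
11: -

4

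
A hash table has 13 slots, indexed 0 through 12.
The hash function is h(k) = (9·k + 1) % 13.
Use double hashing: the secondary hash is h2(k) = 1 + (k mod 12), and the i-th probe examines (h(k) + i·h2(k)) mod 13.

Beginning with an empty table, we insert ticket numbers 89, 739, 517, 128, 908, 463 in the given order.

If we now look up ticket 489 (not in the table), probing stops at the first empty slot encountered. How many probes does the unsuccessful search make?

3

89: h=9 => slot 9
739: h=9, h2=8, probe 9,4 => slot 4
517: h=0 => slot 0
128: h=9, h2=9, probe 9,5 => slot 5
908: h=9, h2=9, probe 9,5,1 => slot 1
463: h=8 => slot 8
Table: [517, 908, _, _, 739, 128, _, _, 463, 89, _, _, _]
Lookup 489: h=8, h2=10, probe 8,5,2 → slot 2 empty, not found.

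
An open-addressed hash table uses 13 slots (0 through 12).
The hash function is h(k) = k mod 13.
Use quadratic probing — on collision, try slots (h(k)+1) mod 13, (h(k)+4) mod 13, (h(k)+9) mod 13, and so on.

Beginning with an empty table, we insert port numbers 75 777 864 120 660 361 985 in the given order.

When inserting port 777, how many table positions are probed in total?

2

75: h=10 => slot 10
777: h=10, probe 10,11 => slot 11
864: h=6 => slot 6
120: h=3 => slot 3
660: h=10, probe 10,11,1 => slot 1
361: h=10, probe 10,11,1,6,0 => slot 0
985: h=10, probe 10,11,1,6,0,9 => slot 9
Table: [361, 660, _, 120, _, _, 864, _, _, 985, 75, 777, _]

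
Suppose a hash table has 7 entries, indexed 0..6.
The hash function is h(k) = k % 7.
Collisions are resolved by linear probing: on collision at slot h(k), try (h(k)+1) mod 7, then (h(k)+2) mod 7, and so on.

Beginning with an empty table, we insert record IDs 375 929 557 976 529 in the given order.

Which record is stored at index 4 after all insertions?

375: h=4 → slot 4
929: h=5 → slot 5
557: h=4, probe 4,5,6 → slot 6
976: h=3 → slot 3
529: h=4, probe 4,5,6,0 → slot 0
Table: [529, -, -, 976, 375, 929, 557]

375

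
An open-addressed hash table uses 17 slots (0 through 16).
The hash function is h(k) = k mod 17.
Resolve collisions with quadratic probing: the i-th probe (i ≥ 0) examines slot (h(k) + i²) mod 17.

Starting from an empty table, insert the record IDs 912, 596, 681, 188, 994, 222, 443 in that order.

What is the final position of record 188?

5

912: h=11 -> slot 11
596: h=1 -> slot 1
681: h=1, probe 1,2 -> slot 2
188: h=1, probe 1,2,5 -> slot 5
994: h=8 -> slot 8
222: h=1, probe 1,2,5,10 -> slot 10
443: h=1, probe 1,2,5,10,0 -> slot 0
Table: [443, 596, 681, -, -, 188, -, -, 994, -, 222, 912, -, -, -, -, -]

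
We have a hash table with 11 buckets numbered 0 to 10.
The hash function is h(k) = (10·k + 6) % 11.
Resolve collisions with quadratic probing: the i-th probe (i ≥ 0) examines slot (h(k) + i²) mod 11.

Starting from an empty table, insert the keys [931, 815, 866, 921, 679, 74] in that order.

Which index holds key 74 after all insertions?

3

931: h=10 => slot 10
815: h=5 => slot 5
866: h=9 => slot 9
921: h=9, probe 9,10,2 => slot 2
679: h=9, probe 9,10,2,7 => slot 7
74: h=9, probe 9,10,2,7,3 => slot 3
Table: [—, —, 921, 74, —, 815, —, 679, —, 866, 931]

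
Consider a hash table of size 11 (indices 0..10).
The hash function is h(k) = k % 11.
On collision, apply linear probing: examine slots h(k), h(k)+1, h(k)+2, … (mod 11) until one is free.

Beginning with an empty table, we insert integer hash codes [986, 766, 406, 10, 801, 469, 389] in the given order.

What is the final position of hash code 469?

1

Insert 986: h=7, slot 7 empty → index 7.
Insert 766: h=7, slot 7 occupied → index 8.
Insert 406: h=10, slot 10 empty → index 10.
Insert 10: h=10, slot 10 occupied → index 0.
Insert 801: h=9, slot 9 empty → index 9.
Insert 469: h=7, slots 7,8,9,10,0 occupied → index 1.
Insert 389: h=4, slot 4 empty → index 4.
Table: [10, 469, —, —, 389, —, —, 986, 766, 801, 406]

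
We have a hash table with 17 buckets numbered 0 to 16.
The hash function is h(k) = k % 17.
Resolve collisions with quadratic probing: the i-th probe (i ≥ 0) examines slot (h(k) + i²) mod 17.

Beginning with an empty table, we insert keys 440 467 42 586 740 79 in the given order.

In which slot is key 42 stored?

440: h=15 -> slot 15
467: h=8 -> slot 8
42: h=8, probe 8,9 -> slot 9
586: h=8, probe 8,9,12 -> slot 12
740: h=9, probe 9,10 -> slot 10
79: h=11 -> slot 11
Table: [-, -, -, -, -, -, -, -, 467, 42, 740, 79, 586, -, -, 440, -]

9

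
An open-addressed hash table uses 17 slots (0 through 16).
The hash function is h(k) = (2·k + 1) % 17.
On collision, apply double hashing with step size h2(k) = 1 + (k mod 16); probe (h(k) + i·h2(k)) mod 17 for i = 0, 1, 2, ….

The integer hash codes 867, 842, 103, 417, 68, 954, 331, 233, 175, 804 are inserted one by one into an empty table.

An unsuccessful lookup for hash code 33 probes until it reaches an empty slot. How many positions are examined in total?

5

867 hashes to 1; slot 1 is free => place at 1.
842 hashes to 2; slot 2 is free => place at 2.
103 hashes to 3; slot 3 is free => place at 3.
417 hashes to 2, h2=2; 2 taken => place at 4.
68 hashes to 1, h2=5; 1 taken => place at 6.
954 hashes to 5; slot 5 is free => place at 5.
331 hashes to 0; slot 0 is free => place at 0.
233 hashes to 8; slot 8 is free => place at 8.
175 hashes to 11; slot 11 is free => place at 11.
804 hashes to 11, h2=5; 11 taken => place at 16.
Table: [331, 867, 842, 103, 417, 954, 68, ∅, 233, ∅, ∅, 175, ∅, ∅, ∅, ∅, 804]
Lookup 33: h=16, h2=2, probe 16,1,3,5,7 → slot 7 empty, not found.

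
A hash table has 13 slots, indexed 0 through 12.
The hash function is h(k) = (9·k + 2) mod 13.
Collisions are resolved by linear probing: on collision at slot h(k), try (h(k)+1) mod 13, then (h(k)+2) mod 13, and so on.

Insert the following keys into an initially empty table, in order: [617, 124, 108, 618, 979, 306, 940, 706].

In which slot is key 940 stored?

617 hashes to 4; slot 4 is free => place at 4.
124 hashes to 0; slot 0 is free => place at 0.
108 hashes to 12; slot 12 is free => place at 12.
618 hashes to 0; 0 taken => place at 1.
979 hashes to 12; 12,0,1 taken => place at 2.
306 hashes to 0; 0,1,2 taken => place at 3.
940 hashes to 12; 12,0,1,2,3,4 taken => place at 5.
706 hashes to 12; 12,0,1,2,3,4,5 taken => place at 6.
Table: [124, 618, 979, 306, 617, 940, 706, ∅, ∅, ∅, ∅, ∅, 108]

5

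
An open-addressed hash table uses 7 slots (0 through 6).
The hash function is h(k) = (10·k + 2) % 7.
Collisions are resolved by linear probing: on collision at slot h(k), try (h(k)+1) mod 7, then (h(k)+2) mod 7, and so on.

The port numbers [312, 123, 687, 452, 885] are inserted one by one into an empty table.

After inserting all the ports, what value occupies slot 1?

312 hashes to 0; slot 0 is free => place at 0.
123 hashes to 0; 0 taken => place at 1.
687 hashes to 5; slot 5 is free => place at 5.
452 hashes to 0; 0,1 taken => place at 2.
885 hashes to 4; slot 4 is free => place at 4.
Table: [312, 123, 452, ., 885, 687, .]

123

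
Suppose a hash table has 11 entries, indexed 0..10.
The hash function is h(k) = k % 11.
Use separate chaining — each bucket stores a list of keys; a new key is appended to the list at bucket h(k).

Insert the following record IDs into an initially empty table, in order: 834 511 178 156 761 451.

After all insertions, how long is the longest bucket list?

Insert 834: h=9, bucket 9 empty -> new chain.
Insert 511: h=5, bucket 5 empty -> new chain.
Insert 178: h=2, bucket 2 empty -> new chain.
Insert 156: h=2, bucket 2 nonempty -> append to chain.
Insert 761: h=2, bucket 2 nonempty -> append to chain.
Insert 451: h=0, bucket 0 empty -> new chain.
Final buckets:
0: 451
1: —
2: 178 -> 156 -> 761
3: —
4: —
5: 511
6: —
7: —
8: —
9: 834
10: —

3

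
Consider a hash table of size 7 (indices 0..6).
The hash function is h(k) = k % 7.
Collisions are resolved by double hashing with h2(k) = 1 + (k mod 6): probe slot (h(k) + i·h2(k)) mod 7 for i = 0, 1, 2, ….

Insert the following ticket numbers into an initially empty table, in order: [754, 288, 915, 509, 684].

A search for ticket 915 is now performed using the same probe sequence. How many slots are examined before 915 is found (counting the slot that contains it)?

Insert 754: h=5, slot 5 empty => index 5.
Insert 288: h=1, slot 1 empty => index 1.
Insert 915: h=5, h2=4, slot 5 occupied => index 2.
Insert 509: h=5, h2=6, slot 5 occupied => index 4.
Insert 684: h=5, h2=1, slot 5 occupied => index 6.
Table: [∅, 288, 915, ∅, 509, 754, 684]
Lookup 915: h=5, h2=4, probe 5,2 → found at 2.

2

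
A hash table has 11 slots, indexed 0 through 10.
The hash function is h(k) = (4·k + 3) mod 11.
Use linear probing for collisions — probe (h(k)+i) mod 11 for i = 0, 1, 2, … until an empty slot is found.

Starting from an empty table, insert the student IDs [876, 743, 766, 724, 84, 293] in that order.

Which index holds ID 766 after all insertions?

10

876: h=9 → slot 9
743: h=5 → slot 5
766: h=9, probe 9,10 → slot 10
724: h=6 → slot 6
84: h=9, probe 9,10,0 → slot 0
293: h=9, probe 9,10,0,1 → slot 1
Table: [84, 293, ∅, ∅, ∅, 743, 724, ∅, ∅, 876, 766]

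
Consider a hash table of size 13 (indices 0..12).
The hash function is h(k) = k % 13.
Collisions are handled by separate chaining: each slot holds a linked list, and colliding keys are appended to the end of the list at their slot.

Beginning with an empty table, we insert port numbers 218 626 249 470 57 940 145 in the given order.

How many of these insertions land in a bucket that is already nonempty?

218 -> bucket 10
626 -> bucket 2
249 -> bucket 2 (collision)
470 -> bucket 2 (collision)
57 -> bucket 5
940 -> bucket 4
145 -> bucket 2 (collision)
Final buckets:
0: _
1: _
2: 626 -> 249 -> 470 -> 145
3: _
4: 940
5: 57
6: _
7: _
8: _
9: _
10: 218
11: _
12: _

3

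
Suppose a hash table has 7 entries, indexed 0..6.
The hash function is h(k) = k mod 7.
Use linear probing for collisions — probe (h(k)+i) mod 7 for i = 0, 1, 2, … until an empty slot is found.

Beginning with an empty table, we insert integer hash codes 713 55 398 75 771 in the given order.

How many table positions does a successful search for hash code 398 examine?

713 hashes to 6; slot 6 is free => place at 6.
55 hashes to 6; 6 taken => place at 0.
398 hashes to 6; 6,0 taken => place at 1.
75 hashes to 5; slot 5 is free => place at 5.
771 hashes to 1; 1 taken => place at 2.
Table: [55, 398, 771, —, —, 75, 713]
Lookup 398: h=6, probe 6,0,1 → found at 1.

3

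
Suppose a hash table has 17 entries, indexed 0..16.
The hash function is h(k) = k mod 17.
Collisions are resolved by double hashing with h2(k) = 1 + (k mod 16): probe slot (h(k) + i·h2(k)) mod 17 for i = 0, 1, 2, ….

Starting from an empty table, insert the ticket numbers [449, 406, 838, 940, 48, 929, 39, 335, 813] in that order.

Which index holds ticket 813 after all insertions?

8

449: h=7 → slot 7
406: h=15 → slot 15
838: h=5 → slot 5
940: h=5, h2=13, probe 5,1 → slot 1
48: h=14 → slot 14
929: h=11 → slot 11
39: h=5, h2=8, probe 5,13 → slot 13
335: h=12 → slot 12
813: h=14, h2=14, probe 14,11,8 → slot 8
Table: [∅, 940, ∅, ∅, ∅, 838, ∅, 449, 813, ∅, ∅, 929, 335, 39, 48, 406, ∅]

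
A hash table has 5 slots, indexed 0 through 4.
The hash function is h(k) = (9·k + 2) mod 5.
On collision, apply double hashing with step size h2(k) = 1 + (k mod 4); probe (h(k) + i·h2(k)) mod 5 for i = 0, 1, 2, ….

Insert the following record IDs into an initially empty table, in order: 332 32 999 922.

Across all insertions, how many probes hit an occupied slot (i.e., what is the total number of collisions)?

4

332 hashes to 0; slot 0 is free -> place at 0.
32 hashes to 0, h2=1; 0 taken -> place at 1.
999 hashes to 3; slot 3 is free -> place at 3.
922 hashes to 0, h2=3; 0,3,1 taken -> place at 4.
Table: [332, 32, _, 999, 922]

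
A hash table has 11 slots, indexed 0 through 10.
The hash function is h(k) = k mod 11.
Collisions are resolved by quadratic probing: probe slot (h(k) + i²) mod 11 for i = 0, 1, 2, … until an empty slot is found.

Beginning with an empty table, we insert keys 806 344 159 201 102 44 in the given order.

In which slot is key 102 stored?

1

Insert 806: h=3, slot 3 empty → index 3.
Insert 344: h=3, slot 3 occupied → index 4.
Insert 159: h=5, slot 5 empty → index 5.
Insert 201: h=3, slots 3,4 occupied → index 7.
Insert 102: h=3, slots 3,4,7 occupied → index 1.
Insert 44: h=0, slot 0 empty → index 0.
Table: [44, 102, ., 806, 344, 159, ., 201, ., ., .]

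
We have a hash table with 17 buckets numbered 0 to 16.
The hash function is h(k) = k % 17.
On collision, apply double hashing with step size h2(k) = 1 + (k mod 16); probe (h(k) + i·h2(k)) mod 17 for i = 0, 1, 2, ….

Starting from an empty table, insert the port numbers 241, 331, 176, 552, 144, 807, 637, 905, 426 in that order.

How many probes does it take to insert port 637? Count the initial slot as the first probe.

Insert 241: h=3, slot 3 empty -> index 3.
Insert 331: h=8, slot 8 empty -> index 8.
Insert 176: h=6, slot 6 empty -> index 6.
Insert 552: h=8, h2=9, slot 8 occupied -> index 0.
Insert 144: h=8, h2=1, slot 8 occupied -> index 9.
Insert 807: h=8, h2=8, slot 8 occupied -> index 16.
Insert 637: h=8, h2=14, slot 8 occupied -> index 5.
Insert 905: h=4, slot 4 empty -> index 4.
Insert 426: h=1, slot 1 empty -> index 1.
Table: [552, 426, -, 241, 905, 637, 176, -, 331, 144, -, -, -, -, -, -, 807]

2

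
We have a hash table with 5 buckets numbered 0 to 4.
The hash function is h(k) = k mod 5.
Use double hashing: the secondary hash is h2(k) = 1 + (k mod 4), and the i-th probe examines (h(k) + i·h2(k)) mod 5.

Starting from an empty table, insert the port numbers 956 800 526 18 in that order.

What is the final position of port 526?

4

956: h=1 => slot 1
800: h=0 => slot 0
526: h=1, h2=3, probe 1,4 => slot 4
18: h=3 => slot 3
Table: [800, 956, ., 18, 526]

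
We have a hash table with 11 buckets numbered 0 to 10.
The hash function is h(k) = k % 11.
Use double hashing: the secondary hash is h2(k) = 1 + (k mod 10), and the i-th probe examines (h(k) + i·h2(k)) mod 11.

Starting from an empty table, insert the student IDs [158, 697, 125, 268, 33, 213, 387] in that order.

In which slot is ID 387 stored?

7

158 hashes to 4; slot 4 is free → place at 4.
697 hashes to 4, h2=8; 4 taken → place at 1.
125 hashes to 4, h2=6; 4 taken → place at 10.
268 hashes to 4, h2=9; 4 taken → place at 2.
33 hashes to 0; slot 0 is free → place at 0.
213 hashes to 4, h2=4; 4 taken → place at 8.
387 hashes to 2, h2=8; 2,10 taken → place at 7.
Table: [33, 697, 268, ∅, 158, ∅, ∅, 387, 213, ∅, 125]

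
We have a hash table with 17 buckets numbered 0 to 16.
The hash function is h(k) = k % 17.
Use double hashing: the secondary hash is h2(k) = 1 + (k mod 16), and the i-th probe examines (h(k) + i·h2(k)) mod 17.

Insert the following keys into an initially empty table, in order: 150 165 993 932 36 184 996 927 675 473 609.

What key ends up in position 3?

473

Insert 150: h=14, slot 14 empty -> index 14.
Insert 165: h=12, slot 12 empty -> index 12.
Insert 993: h=7, slot 7 empty -> index 7.
Insert 932: h=14, h2=5, slot 14 occupied -> index 2.
Insert 36: h=2, h2=5, slots 2,7,12 occupied -> index 0.
Insert 184: h=14, h2=9, slot 14 occupied -> index 6.
Insert 996: h=10, slot 10 empty -> index 10.
Insert 927: h=9, slot 9 empty -> index 9.
Insert 675: h=12, h2=4, slot 12 occupied -> index 16.
Insert 473: h=14, h2=10, slots 14,7,0,10 occupied -> index 3.
Insert 609: h=14, h2=2, slots 14,16 occupied -> index 1.
Table: [36, 609, 932, 473, _, _, 184, 993, _, 927, 996, _, 165, _, 150, _, 675]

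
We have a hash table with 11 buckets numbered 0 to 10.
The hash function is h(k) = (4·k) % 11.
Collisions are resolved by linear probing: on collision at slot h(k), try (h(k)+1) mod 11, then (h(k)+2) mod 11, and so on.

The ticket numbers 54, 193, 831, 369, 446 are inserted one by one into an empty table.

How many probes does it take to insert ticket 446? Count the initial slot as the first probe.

4

Insert 54: h=7, slot 7 empty => index 7.
Insert 193: h=2, slot 2 empty => index 2.
Insert 831: h=2, slot 2 occupied => index 3.
Insert 369: h=2, slots 2,3 occupied => index 4.
Insert 446: h=2, slots 2,3,4 occupied => index 5.
Table: [., ., 193, 831, 369, 446, ., 54, ., ., .]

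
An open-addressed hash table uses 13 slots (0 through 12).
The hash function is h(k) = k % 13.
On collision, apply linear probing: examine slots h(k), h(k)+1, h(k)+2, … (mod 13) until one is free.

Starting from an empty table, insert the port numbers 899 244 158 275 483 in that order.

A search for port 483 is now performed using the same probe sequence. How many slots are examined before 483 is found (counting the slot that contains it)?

Insert 899: h=2, slot 2 empty → index 2.
Insert 244: h=10, slot 10 empty → index 10.
Insert 158: h=2, slot 2 occupied → index 3.
Insert 275: h=2, slots 2,3 occupied → index 4.
Insert 483: h=2, slots 2,3,4 occupied → index 5.
Table: [_, _, 899, 158, 275, 483, _, _, _, _, 244, _, _]
Lookup 483: h=2, probe 2,3,4,5 → found at 5.

4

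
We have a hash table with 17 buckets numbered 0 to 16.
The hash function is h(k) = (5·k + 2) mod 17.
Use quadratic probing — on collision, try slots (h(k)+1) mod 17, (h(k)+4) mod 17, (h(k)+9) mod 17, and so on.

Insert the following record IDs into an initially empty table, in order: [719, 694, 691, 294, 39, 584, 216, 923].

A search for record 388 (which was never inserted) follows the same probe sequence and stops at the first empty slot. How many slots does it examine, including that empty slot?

719: h=10 => slot 10
694: h=4 => slot 4
691: h=6 => slot 6
294: h=10, probe 10,11 => slot 11
39: h=10, probe 10,11,14 => slot 14
584: h=15 => slot 15
216: h=11, probe 11,12 => slot 12
923: h=10, probe 10,11,14,2 => slot 2
Table: [∅, ∅, 923, ∅, 694, ∅, 691, ∅, ∅, ∅, 719, 294, 216, ∅, 39, 584, ∅]
Lookup 388: h=4, probe 4,5 → slot 5 empty, not found.

2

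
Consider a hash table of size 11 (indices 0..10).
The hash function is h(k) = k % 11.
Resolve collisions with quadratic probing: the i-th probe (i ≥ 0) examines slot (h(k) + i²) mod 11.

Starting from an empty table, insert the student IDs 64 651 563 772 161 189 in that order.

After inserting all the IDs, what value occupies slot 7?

161

Insert 64: h=9, slot 9 empty → index 9.
Insert 651: h=2, slot 2 empty → index 2.
Insert 563: h=2, slot 2 occupied → index 3.
Insert 772: h=2, slots 2,3 occupied → index 6.
Insert 161: h=7, slot 7 empty → index 7.
Insert 189: h=2, slots 2,3,6 occupied → index 0.
Table: [189, ∅, 651, 563, ∅, ∅, 772, 161, ∅, 64, ∅]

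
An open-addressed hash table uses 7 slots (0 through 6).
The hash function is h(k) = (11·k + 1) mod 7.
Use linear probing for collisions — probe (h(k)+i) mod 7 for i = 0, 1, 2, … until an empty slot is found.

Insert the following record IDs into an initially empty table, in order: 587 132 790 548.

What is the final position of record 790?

6

587 hashes to 4; slot 4 is free => place at 4.
132 hashes to 4; 4 taken => place at 5.
790 hashes to 4; 4,5 taken => place at 6.
548 hashes to 2; slot 2 is free => place at 2.
Table: [., ., 548, ., 587, 132, 790]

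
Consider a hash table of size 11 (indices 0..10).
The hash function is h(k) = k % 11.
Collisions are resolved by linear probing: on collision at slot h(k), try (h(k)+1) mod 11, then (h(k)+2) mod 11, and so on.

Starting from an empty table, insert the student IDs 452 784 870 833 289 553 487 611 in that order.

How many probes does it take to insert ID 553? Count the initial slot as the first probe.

Insert 452: h=1, slot 1 empty -> index 1.
Insert 784: h=3, slot 3 empty -> index 3.
Insert 870: h=1, slot 1 occupied -> index 2.
Insert 833: h=8, slot 8 empty -> index 8.
Insert 289: h=3, slot 3 occupied -> index 4.
Insert 553: h=3, slots 3,4 occupied -> index 5.
Insert 487: h=3, slots 3,4,5 occupied -> index 6.
Insert 611: h=6, slot 6 occupied -> index 7.
Table: [∅, 452, 870, 784, 289, 553, 487, 611, 833, ∅, ∅]

3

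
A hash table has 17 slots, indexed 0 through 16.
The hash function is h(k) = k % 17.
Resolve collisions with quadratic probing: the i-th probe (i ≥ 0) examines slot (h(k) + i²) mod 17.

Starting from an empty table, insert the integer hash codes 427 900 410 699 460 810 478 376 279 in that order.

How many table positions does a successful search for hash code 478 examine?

427 hashes to 2; slot 2 is free -> place at 2.
900 hashes to 16; slot 16 is free -> place at 16.
410 hashes to 2; 2 taken -> place at 3.
699 hashes to 2; 2,3 taken -> place at 6.
460 hashes to 1; slot 1 is free -> place at 1.
810 hashes to 11; slot 11 is free -> place at 11.
478 hashes to 2; 2,3,6,11,1 taken -> place at 10.
376 hashes to 2; 2,3,6,11,1,10 taken -> place at 4.
279 hashes to 7; slot 7 is free -> place at 7.
Table: [∅, 460, 427, 410, 376, ∅, 699, 279, ∅, ∅, 478, 810, ∅, ∅, ∅, ∅, 900]
Lookup 478: h=2, probe 2,3,6,11,1,10 → found at 10.

6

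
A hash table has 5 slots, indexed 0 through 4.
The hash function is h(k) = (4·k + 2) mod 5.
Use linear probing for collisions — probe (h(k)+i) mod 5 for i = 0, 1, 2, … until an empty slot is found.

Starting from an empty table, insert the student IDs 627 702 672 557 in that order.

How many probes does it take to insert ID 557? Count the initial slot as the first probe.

4

627: h=0 -> slot 0
702: h=0, probe 0,1 -> slot 1
672: h=0, probe 0,1,2 -> slot 2
557: h=0, probe 0,1,2,3 -> slot 3
Table: [627, 702, 672, 557, ∅]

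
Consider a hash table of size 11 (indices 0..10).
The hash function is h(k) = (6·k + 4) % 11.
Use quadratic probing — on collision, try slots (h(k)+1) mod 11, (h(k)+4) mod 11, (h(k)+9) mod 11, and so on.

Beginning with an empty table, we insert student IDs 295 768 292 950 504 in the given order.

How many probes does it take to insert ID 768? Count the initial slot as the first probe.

295 hashes to 3; slot 3 is free -> place at 3.
768 hashes to 3; 3 taken -> place at 4.
292 hashes to 7; slot 7 is free -> place at 7.
950 hashes to 6; slot 6 is free -> place at 6.
504 hashes to 3; 3,4,7 taken -> place at 1.
Table: [-, 504, -, 295, 768, -, 950, 292, -, -, -]

2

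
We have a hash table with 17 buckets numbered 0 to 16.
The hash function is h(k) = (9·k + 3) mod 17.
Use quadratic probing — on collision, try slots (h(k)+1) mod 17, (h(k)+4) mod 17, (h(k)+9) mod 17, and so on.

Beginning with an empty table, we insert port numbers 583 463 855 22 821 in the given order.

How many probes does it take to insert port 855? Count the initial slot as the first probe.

2

583 hashes to 14; slot 14 is free => place at 14.
463 hashes to 5; slot 5 is free => place at 5.
855 hashes to 14; 14 taken => place at 15.
22 hashes to 14; 14,15 taken => place at 1.
821 hashes to 14; 14,15,1 taken => place at 6.
Table: [_, 22, _, _, _, 463, 821, _, _, _, _, _, _, _, 583, 855, _]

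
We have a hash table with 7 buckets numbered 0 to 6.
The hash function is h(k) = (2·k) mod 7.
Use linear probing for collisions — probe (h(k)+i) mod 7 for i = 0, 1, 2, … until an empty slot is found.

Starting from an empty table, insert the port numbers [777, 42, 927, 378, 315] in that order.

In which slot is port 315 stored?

Insert 777: h=0, slot 0 empty -> index 0.
Insert 42: h=0, slot 0 occupied -> index 1.
Insert 927: h=6, slot 6 empty -> index 6.
Insert 378: h=0, slots 0,1 occupied -> index 2.
Insert 315: h=0, slots 0,1,2 occupied -> index 3.
Table: [777, 42, 378, 315, _, _, 927]

3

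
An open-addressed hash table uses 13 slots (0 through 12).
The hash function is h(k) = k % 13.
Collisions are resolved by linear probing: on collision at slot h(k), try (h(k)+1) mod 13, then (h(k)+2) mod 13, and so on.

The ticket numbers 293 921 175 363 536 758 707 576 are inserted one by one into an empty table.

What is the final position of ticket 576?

8

Insert 293: h=7, slot 7 empty → index 7.
Insert 921: h=11, slot 11 empty → index 11.
Insert 175: h=6, slot 6 empty → index 6.
Insert 363: h=12, slot 12 empty → index 12.
Insert 536: h=3, slot 3 empty → index 3.
Insert 758: h=4, slot 4 empty → index 4.
Insert 707: h=5, slot 5 empty → index 5.
Insert 576: h=4, slots 4,5,6,7 occupied → index 8.
Table: [—, —, —, 536, 758, 707, 175, 293, 576, —, —, 921, 363]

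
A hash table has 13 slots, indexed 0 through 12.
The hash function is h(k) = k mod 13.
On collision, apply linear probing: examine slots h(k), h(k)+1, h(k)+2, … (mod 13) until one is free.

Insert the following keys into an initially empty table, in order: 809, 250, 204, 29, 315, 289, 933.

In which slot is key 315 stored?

Insert 809: h=3, slot 3 empty → index 3.
Insert 250: h=3, slot 3 occupied → index 4.
Insert 204: h=9, slot 9 empty → index 9.
Insert 29: h=3, slots 3,4 occupied → index 5.
Insert 315: h=3, slots 3,4,5 occupied → index 6.
Insert 289: h=3, slots 3,4,5,6 occupied → index 7.
Insert 933: h=10, slot 10 empty → index 10.
Table: [., ., ., 809, 250, 29, 315, 289, ., 204, 933, ., .]

6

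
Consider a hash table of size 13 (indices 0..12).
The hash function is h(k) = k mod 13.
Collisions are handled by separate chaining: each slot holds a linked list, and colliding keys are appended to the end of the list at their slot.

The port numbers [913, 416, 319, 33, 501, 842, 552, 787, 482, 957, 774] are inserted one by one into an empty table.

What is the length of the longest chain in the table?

5

Insert 913: h=3, bucket 3 empty → new chain.
Insert 416: h=0, bucket 0 empty → new chain.
Insert 319: h=7, bucket 7 empty → new chain.
Insert 33: h=7, bucket 7 nonempty → append to chain.
Insert 501: h=7, bucket 7 nonempty → append to chain.
Insert 842: h=10, bucket 10 empty → new chain.
Insert 552: h=6, bucket 6 empty → new chain.
Insert 787: h=7, bucket 7 nonempty → append to chain.
Insert 482: h=1, bucket 1 empty → new chain.
Insert 957: h=8, bucket 8 empty → new chain.
Insert 774: h=7, bucket 7 nonempty → append to chain.
Final buckets:
0: 416
1: 482
2: ∅
3: 913
4: ∅
5: ∅
6: 552
7: 319 -> 33 -> 501 -> 787 -> 774
8: 957
9: ∅
10: 842
11: ∅
12: ∅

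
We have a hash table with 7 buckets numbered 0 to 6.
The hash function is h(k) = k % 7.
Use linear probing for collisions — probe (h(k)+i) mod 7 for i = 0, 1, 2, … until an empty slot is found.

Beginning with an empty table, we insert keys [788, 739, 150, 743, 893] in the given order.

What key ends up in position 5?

739

Insert 788: h=4, slot 4 empty → index 4.
Insert 739: h=4, slot 4 occupied → index 5.
Insert 150: h=3, slot 3 empty → index 3.
Insert 743: h=1, slot 1 empty → index 1.
Insert 893: h=4, slots 4,5 occupied → index 6.
Table: [., 743, ., 150, 788, 739, 893]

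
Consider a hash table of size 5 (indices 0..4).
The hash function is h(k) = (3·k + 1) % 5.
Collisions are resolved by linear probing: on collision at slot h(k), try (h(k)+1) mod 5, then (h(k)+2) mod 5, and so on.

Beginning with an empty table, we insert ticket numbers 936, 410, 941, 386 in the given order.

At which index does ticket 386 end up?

2

Insert 936: h=4, slot 4 empty -> index 4.
Insert 410: h=1, slot 1 empty -> index 1.
Insert 941: h=4, slot 4 occupied -> index 0.
Insert 386: h=4, slots 4,0,1 occupied -> index 2.
Table: [941, 410, 386, ∅, 936]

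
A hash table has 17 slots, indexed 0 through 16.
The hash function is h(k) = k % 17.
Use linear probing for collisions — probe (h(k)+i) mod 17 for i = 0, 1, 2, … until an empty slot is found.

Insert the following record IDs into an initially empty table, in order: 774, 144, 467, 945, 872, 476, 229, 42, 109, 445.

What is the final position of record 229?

12

774: h=9 => slot 9
144: h=8 => slot 8
467: h=8, probe 8,9,10 => slot 10
945: h=10, probe 10,11 => slot 11
872: h=5 => slot 5
476: h=0 => slot 0
229: h=8, probe 8,9,10,11,12 => slot 12
42: h=8, probe 8,9,10,11,12,13 => slot 13
109: h=7 => slot 7
445: h=3 => slot 3
Table: [476, ., ., 445, ., 872, ., 109, 144, 774, 467, 945, 229, 42, ., ., .]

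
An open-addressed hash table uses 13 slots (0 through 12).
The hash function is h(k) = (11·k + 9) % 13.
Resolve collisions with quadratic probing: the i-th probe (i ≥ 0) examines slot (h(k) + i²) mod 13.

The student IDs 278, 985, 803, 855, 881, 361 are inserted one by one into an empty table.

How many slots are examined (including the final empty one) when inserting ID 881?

4

278: h=12 → slot 12
985: h=2 → slot 2
803: h=2, probe 2,3 → slot 3
855: h=2, probe 2,3,6 → slot 6
881: h=2, probe 2,3,6,11 → slot 11
361: h=2, probe 2,3,6,11,5 → slot 5
Table: [_, _, 985, 803, _, 361, 855, _, _, _, _, 881, 278]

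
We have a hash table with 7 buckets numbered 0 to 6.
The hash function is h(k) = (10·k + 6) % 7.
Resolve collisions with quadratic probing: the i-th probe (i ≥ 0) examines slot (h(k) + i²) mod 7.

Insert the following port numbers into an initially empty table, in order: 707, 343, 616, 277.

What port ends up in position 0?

343

707: h=6 => slot 6
343: h=6, probe 6,0 => slot 0
616: h=6, probe 6,0,3 => slot 3
277: h=4 => slot 4
Table: [343, ∅, ∅, 616, 277, ∅, 707]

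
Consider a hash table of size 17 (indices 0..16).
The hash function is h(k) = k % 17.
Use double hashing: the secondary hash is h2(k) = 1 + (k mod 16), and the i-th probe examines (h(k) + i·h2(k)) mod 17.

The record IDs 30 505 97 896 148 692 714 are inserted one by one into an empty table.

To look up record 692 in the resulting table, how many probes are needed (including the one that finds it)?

3

30 hashes to 13; slot 13 is free => place at 13.
505 hashes to 12; slot 12 is free => place at 12.
97 hashes to 12, h2=2; 12 taken => place at 14.
896 hashes to 12, h2=1; 12,13,14 taken => place at 15.
148 hashes to 12, h2=5; 12 taken => place at 0.
692 hashes to 12, h2=5; 12,0 taken => place at 5.
714 hashes to 0, h2=11; 0 taken => place at 11.
Table: [148, -, -, -, -, 692, -, -, -, -, -, 714, 505, 30, 97, 896, -]
Lookup 692: h=12, h2=5, probe 12,0,5 → found at 5.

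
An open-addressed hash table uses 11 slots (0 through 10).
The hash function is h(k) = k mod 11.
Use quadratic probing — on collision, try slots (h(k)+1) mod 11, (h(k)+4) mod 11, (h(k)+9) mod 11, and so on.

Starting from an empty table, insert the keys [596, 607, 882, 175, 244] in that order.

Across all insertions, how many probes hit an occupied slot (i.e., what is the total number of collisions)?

Insert 596: h=2, slot 2 empty → index 2.
Insert 607: h=2, slot 2 occupied → index 3.
Insert 882: h=2, slots 2,3 occupied → index 6.
Insert 175: h=10, slot 10 empty → index 10.
Insert 244: h=2, slots 2,3,6 occupied → index 0.
Table: [244, -, 596, 607, -, -, 882, -, -, -, 175]

6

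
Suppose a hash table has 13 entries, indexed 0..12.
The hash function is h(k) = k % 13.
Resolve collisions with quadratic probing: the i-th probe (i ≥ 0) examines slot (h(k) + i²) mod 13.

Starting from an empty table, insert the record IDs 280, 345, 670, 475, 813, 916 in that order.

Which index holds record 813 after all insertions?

Insert 280: h=7, slot 7 empty -> index 7.
Insert 345: h=7, slot 7 occupied -> index 8.
Insert 670: h=7, slots 7,8 occupied -> index 11.
Insert 475: h=7, slots 7,8,11 occupied -> index 3.
Insert 813: h=7, slots 7,8,11,3 occupied -> index 10.
Insert 916: h=6, slot 6 empty -> index 6.
Table: [., ., ., 475, ., ., 916, 280, 345, ., 813, 670, .]

10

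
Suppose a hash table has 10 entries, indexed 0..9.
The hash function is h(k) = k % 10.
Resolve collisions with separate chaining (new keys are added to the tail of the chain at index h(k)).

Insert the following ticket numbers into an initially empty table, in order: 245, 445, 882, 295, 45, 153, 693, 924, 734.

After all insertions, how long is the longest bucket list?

Insert 245: h=5, bucket 5 empty → new chain.
Insert 445: h=5, bucket 5 nonempty → append to chain.
Insert 882: h=2, bucket 2 empty → new chain.
Insert 295: h=5, bucket 5 nonempty → append to chain.
Insert 45: h=5, bucket 5 nonempty → append to chain.
Insert 153: h=3, bucket 3 empty → new chain.
Insert 693: h=3, bucket 3 nonempty → append to chain.
Insert 924: h=4, bucket 4 empty → new chain.
Insert 734: h=4, bucket 4 nonempty → append to chain.
Final buckets:
0: —
1: —
2: 882
3: 153 -> 693
4: 924 -> 734
5: 245 -> 445 -> 295 -> 45
6: —
7: —
8: —
9: —

4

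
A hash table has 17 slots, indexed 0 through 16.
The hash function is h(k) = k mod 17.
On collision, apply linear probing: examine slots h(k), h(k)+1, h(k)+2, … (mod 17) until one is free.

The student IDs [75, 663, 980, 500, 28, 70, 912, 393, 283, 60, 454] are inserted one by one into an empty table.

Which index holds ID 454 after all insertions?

75: h=7 → slot 7
663: h=0 → slot 0
980: h=11 → slot 11
500: h=7, probe 7,8 → slot 8
28: h=11, probe 11,12 → slot 12
70: h=2 → slot 2
912: h=11, probe 11,12,13 → slot 13
393: h=2, probe 2,3 → slot 3
283: h=11, probe 11,12,13,14 → slot 14
60: h=9 → slot 9
454: h=12, probe 12,13,14,15 → slot 15
Table: [663, -, 70, 393, -, -, -, 75, 500, 60, -, 980, 28, 912, 283, 454, -]

15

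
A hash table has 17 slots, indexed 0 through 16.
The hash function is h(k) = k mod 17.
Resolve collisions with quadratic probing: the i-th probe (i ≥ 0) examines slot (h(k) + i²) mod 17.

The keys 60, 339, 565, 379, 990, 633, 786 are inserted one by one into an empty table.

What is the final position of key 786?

3

60: h=9 → slot 9
339: h=16 → slot 16
565: h=4 → slot 4
379: h=5 → slot 5
990: h=4, probe 4,5,8 → slot 8
633: h=4, probe 4,5,8,13 → slot 13
786: h=4, probe 4,5,8,13,3 → slot 3
Table: [∅, ∅, ∅, 786, 565, 379, ∅, ∅, 990, 60, ∅, ∅, ∅, 633, ∅, ∅, 339]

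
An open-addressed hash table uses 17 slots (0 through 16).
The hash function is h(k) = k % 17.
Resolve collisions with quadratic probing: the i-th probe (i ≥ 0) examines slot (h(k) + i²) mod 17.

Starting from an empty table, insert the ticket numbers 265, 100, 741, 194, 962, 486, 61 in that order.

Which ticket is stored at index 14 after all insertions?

Insert 265: h=10, slot 10 empty -> index 10.
Insert 100: h=15, slot 15 empty -> index 15.
Insert 741: h=10, slot 10 occupied -> index 11.
Insert 194: h=7, slot 7 empty -> index 7.
Insert 962: h=10, slots 10,11 occupied -> index 14.
Insert 486: h=10, slots 10,11,14 occupied -> index 2.
Insert 61: h=10, slots 10,11,14,2 occupied -> index 9.
Table: [-, -, 486, -, -, -, -, 194, -, 61, 265, 741, -, -, 962, 100, -]

962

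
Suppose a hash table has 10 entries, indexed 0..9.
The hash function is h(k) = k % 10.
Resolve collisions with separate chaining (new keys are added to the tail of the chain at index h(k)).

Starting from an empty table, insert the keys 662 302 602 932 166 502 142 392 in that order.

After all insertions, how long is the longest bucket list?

Insert 662: h=2, bucket 2 empty → new chain.
Insert 302: h=2, bucket 2 nonempty → append to chain.
Insert 602: h=2, bucket 2 nonempty → append to chain.
Insert 932: h=2, bucket 2 nonempty → append to chain.
Insert 166: h=6, bucket 6 empty → new chain.
Insert 502: h=2, bucket 2 nonempty → append to chain.
Insert 142: h=2, bucket 2 nonempty → append to chain.
Insert 392: h=2, bucket 2 nonempty → append to chain.
Final buckets:
0: _
1: _
2: 662 -> 302 -> 602 -> 932 -> 502 -> 142 -> 392
3: _
4: _
5: _
6: 166
7: _
8: _
9: _

7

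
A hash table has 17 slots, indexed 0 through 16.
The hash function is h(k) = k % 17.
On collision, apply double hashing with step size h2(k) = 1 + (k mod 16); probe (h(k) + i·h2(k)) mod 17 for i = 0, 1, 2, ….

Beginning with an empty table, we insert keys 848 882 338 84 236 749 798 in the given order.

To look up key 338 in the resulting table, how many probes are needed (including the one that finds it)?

848 hashes to 15; slot 15 is free -> place at 15.
882 hashes to 15, h2=3; 15 taken -> place at 1.
338 hashes to 15, h2=3; 15,1 taken -> place at 4.
84 hashes to 16; slot 16 is free -> place at 16.
236 hashes to 15, h2=13; 15 taken -> place at 11.
749 hashes to 1, h2=14; 1,15 taken -> place at 12.
798 hashes to 16, h2=15; 16 taken -> place at 14.
Table: [—, 882, —, —, 338, —, —, —, —, —, —, 236, 749, —, 798, 848, 84]
Lookup 338: h=15, h2=3, probe 15,1,4 → found at 4.

3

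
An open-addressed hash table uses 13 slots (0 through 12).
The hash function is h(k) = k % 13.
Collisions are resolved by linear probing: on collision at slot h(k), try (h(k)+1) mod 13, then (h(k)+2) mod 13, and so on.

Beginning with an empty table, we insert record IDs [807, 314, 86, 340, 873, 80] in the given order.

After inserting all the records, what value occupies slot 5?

80

Insert 807: h=1, slot 1 empty => index 1.
Insert 314: h=2, slot 2 empty => index 2.
Insert 86: h=8, slot 8 empty => index 8.
Insert 340: h=2, slot 2 occupied => index 3.
Insert 873: h=2, slots 2,3 occupied => index 4.
Insert 80: h=2, slots 2,3,4 occupied => index 5.
Table: [-, 807, 314, 340, 873, 80, -, -, 86, -, -, -, -]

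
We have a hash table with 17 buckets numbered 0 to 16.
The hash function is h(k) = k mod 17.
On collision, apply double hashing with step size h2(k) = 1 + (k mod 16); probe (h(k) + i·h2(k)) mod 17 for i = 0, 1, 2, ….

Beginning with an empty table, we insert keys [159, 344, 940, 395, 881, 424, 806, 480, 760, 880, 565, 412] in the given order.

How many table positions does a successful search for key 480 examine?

159 hashes to 6; slot 6 is free -> place at 6.
344 hashes to 4; slot 4 is free -> place at 4.
940 hashes to 5; slot 5 is free -> place at 5.
395 hashes to 4, h2=12; 4 taken -> place at 16.
881 hashes to 14; slot 14 is free -> place at 14.
424 hashes to 16, h2=9; 16 taken -> place at 8.
806 hashes to 7; slot 7 is free -> place at 7.
480 hashes to 4, h2=1; 4,5,6,7,8 taken -> place at 9.
760 hashes to 12; slot 12 is free -> place at 12.
880 hashes to 13; slot 13 is free -> place at 13.
565 hashes to 4, h2=6; 4 taken -> place at 10.
412 hashes to 4, h2=13; 4 taken -> place at 0.
Table: [412, ., ., ., 344, 940, 159, 806, 424, 480, 565, ., 760, 880, 881, ., 395]
Lookup 480: h=4, h2=1, probe 4,5,6,7,8,9 → found at 9.

6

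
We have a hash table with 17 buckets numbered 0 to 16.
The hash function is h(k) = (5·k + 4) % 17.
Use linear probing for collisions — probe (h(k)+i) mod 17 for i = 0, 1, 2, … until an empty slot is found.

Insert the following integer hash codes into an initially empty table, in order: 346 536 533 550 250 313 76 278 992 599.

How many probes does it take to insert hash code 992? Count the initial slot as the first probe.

346 hashes to 0; slot 0 is free -> place at 0.
536 hashes to 15; slot 15 is free -> place at 15.
533 hashes to 0; 0 taken -> place at 1.
550 hashes to 0; 0,1 taken -> place at 2.
250 hashes to 13; slot 13 is free -> place at 13.
313 hashes to 5; slot 5 is free -> place at 5.
76 hashes to 10; slot 10 is free -> place at 10.
278 hashes to 0; 0,1,2 taken -> place at 3.
992 hashes to 0; 0,1,2,3 taken -> place at 4.
599 hashes to 7; slot 7 is free -> place at 7.
Table: [346, 533, 550, 278, 992, 313, —, 599, —, —, 76, —, —, 250, —, 536, —]

5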